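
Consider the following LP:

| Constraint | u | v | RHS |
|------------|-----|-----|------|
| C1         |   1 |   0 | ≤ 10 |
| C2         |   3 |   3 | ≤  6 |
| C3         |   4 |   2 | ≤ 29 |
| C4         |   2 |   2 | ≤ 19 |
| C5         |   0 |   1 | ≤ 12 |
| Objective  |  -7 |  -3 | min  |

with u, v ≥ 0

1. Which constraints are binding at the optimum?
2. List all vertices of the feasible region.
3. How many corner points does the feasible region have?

1. C2, v ≥ 0
2. (0, 0), (2, 0), (0, 2)
3. 3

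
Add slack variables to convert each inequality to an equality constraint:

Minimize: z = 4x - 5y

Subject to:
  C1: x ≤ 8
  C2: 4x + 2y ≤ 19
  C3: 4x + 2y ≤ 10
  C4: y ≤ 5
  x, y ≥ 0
min z = 4x - 5y

s.t.
  x + s1 = 8
  4x + 2y + s2 = 19
  4x + 2y + s3 = 10
  y + s4 = 5
  x, y, s1, s2, s3, s4 ≥ 0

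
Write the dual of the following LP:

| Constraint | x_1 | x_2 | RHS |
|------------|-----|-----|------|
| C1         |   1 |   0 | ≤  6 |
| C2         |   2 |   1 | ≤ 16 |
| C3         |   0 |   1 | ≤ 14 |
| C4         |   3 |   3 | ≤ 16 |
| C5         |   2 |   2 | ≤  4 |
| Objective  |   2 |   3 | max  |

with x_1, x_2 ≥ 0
Minimize: z = 6y1 + 16y2 + 14y3 + 16y4 + 4y5

Subject to:
  C1: -y1 - 2y2 - 3y4 - 2y5 ≤ -2
  C2: -y2 - y3 - 3y4 - 2y5 ≤ -3
  y1, y2, y3, y4, y5 ≥ 0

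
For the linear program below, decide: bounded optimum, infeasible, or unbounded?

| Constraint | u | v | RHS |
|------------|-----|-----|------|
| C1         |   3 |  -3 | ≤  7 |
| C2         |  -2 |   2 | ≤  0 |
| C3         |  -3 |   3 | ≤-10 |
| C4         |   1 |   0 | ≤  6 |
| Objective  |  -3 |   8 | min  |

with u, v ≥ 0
C1 requires 3u - 3v ≤ 7, while C3 (-3u + 3v ≤ -10) is equivalent to 3u - 3v ≥ 10. Together they would need 10 ≤ 3u - 3v ≤ 7, which is impossible since 10 > 7. No point satisfies all constraints.

Infeasible — the constraint set is empty.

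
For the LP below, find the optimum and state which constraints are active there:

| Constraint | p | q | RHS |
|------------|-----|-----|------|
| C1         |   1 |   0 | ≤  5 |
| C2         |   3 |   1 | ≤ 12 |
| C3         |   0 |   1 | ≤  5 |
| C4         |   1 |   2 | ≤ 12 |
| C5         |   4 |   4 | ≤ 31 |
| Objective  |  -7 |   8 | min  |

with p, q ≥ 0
Optimal: p = 4, q = 0
Binding: C2, q ≥ 0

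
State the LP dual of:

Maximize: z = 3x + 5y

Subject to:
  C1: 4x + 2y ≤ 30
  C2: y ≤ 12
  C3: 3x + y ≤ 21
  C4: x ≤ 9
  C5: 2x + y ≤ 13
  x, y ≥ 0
Minimize: z = 30y1 + 12y2 + 21y3 + 9y4 + 13y5

Subject to:
  C1: -4y1 - 3y3 - y4 - 2y5 ≤ -3
  C2: -2y1 - y2 - y3 - y5 ≤ -5
  y1, y2, y3, y4, y5 ≥ 0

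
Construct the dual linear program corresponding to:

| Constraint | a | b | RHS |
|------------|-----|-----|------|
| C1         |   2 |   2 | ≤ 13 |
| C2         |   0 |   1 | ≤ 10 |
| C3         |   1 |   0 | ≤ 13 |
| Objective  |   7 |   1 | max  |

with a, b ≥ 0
Minimize: z = 13y1 + 10y2 + 13y3

Subject to:
  C1: -2y1 - y3 ≤ -7
  C2: -2y1 - y2 ≤ -1
  y1, y2, y3 ≥ 0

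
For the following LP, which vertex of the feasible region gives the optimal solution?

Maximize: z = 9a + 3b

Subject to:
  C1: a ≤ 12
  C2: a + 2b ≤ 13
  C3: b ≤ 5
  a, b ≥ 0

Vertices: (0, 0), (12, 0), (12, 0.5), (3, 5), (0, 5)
Evaluating z = 9a + 3b at each vertex:
  (0, 0): z = 0
  (12, 0): z = 108
  (12, 0.5): z = 109.5
  (3, 5): z = 42
  (0, 5): z = 15

The largest value is z = 109.5, attained at (12, 0.5).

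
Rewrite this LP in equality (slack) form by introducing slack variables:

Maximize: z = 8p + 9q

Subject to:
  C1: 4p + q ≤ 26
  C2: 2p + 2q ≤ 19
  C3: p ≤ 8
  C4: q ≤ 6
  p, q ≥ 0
max z = 8p + 9q

s.t.
  4p + q + s1 = 26
  2p + 2q + s2 = 19
  p + s3 = 8
  q + s4 = 6
  p, q, s1, s2, s3, s4 ≥ 0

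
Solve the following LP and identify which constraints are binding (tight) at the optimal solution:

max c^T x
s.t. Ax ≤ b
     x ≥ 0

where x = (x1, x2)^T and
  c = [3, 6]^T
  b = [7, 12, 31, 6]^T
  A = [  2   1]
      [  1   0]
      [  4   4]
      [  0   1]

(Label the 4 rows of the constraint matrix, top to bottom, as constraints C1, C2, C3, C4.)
Optimal: x1 = 0.5, x2 = 6
Slack at optimum:
  C1: slack = 0 (binding)
  C2: slack = 11.5
  C3: slack = 5
  C4: slack = 0 (binding)
  x1 ≥ 0: x1 = 0.5
  x2 ≥ 0: x2 = 6
Binding constraints: C1, C4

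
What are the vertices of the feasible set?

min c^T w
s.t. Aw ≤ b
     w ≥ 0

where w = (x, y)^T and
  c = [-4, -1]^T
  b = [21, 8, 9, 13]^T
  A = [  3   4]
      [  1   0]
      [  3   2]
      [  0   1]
Each vertex is the intersection of two constraint boundaries that also satisfies all remaining constraints:
  x = 0 and y = 0 → (0, 0)
  3x + 2y = 9 and y = 0 → (3, 0)
  3x + 2y = 9 and x = 0 → (0, 4.5)

Vertices: (0, 0), (3, 0), (0, 4.5)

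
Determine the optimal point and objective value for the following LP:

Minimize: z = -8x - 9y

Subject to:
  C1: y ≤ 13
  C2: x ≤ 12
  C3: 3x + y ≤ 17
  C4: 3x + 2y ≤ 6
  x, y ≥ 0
x = 0, y = 3, z = -27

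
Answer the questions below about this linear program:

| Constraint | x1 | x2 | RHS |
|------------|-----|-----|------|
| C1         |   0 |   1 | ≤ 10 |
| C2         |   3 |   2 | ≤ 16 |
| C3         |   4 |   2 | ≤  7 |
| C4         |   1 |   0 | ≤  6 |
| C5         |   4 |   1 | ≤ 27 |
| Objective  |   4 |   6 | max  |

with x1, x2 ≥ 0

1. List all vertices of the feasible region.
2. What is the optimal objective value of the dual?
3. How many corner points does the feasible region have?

1. (0, 0), (1.75, 0), (0, 3.5)
2. 21 (by strong duality, equal to the primal optimum)
3. 3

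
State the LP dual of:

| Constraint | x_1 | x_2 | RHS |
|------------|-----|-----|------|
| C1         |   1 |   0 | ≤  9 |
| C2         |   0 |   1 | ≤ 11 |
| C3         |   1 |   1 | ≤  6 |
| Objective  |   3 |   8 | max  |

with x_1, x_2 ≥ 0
Minimize: z = 9y1 + 11y2 + 6y3

Subject to:
  C1: -y1 - y3 ≤ -3
  C2: -y2 - y3 ≤ -8
  y1, y2, y3 ≥ 0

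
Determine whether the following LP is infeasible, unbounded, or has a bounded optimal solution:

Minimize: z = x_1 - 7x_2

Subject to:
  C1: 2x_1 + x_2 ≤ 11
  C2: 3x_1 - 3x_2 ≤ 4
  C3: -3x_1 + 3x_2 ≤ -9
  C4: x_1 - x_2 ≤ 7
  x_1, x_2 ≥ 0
C2 requires 3x_1 - 3x_2 ≤ 4, while C3 (-3x_1 + 3x_2 ≤ -9) is equivalent to 3x_1 - 3x_2 ≥ 9. Together they would need 9 ≤ 3x_1 - 3x_2 ≤ 4, which is impossible since 9 > 4. No point satisfies all constraints.

The feasible region is empty; the LP is infeasible.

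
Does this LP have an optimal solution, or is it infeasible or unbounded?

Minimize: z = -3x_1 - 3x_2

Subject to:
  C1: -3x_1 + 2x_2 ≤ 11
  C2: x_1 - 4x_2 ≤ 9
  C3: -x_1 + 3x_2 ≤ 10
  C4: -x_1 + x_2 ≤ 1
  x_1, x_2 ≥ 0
Feasible point: (0, 0) satisfies every constraint, so the LP is feasible.
Direction d = (4, 1): for each constraint row a, a·d ≤ 0 —
  (-3)(4) + (2)(1) = -10 ≤ 0
  (1)(4) + (-4)(1) = 0 ≤ 0
  (-1)(4) + (3)(1) = -1 ≤ 0
  (-1)(4) + (1)(1) = -3 ≤ 0
and d ≥ 0, so (0, 0) + t·d stays feasible for every t ≥ 0. Along this ray z = -3x_1 - 3x_2 changes by -15 per unit t, so z → −∞.

Unbounded: there is a feasible ray along which z → −∞.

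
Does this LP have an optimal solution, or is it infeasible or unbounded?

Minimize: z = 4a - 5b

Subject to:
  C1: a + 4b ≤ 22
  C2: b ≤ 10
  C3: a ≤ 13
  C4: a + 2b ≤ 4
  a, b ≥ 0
The point (0, 2) satisfies every constraint, so the LP is feasible; the constraints give a ≤ 13 and b ≤ 10, which with a, b ≥ 0 keep the feasible region inside a bounded box. A feasible, bounded LP attains a finite optimum at a vertex.

Evaluating z = 4a - 5b at each vertex:
  (0, 0): z = 0
  (4, 0): z = 16
  (0, 2): z = -10

The LP has an optimal solution: (0, 2) with z = -10.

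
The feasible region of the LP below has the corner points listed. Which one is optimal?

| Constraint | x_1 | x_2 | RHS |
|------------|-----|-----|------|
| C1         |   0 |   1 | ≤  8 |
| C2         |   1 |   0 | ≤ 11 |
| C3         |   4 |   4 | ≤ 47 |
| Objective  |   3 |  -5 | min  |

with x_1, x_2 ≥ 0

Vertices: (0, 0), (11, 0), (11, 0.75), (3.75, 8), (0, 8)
(0, 8) with z = -40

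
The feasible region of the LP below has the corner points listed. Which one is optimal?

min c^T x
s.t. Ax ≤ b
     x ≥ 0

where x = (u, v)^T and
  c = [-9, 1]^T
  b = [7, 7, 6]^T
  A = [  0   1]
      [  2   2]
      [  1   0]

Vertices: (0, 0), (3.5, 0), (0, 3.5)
Evaluating z = -9u + v at each vertex:
  (0, 0): z = 0
  (3.5, 0): z = -31.5
  (0, 3.5): z = 3.5

The smallest value is z = -31.5, attained at (3.5, 0).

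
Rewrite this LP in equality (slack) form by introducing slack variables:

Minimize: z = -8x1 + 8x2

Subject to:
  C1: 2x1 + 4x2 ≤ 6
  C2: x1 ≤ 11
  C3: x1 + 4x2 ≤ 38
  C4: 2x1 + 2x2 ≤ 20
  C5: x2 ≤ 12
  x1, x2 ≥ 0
min z = -8x1 + 8x2

s.t.
  2x1 + 4x2 + s1 = 6
  x1 + s2 = 11
  x1 + 4x2 + s3 = 38
  2x1 + 2x2 + s4 = 20
  x2 + s5 = 12
  x1, x2, s1, s2, s3, s4, s5 ≥ 0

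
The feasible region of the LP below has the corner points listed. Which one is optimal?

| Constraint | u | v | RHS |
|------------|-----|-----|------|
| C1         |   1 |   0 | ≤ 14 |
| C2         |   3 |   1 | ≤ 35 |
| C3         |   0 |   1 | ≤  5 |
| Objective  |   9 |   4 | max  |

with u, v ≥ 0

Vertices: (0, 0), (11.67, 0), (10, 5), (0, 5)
Evaluating z = 9u + 4v at each vertex:
  (0, 0): z = 0
  (11.67, 0): z = 105
  (10, 5): z = 110
  (0, 5): z = 20

The largest value is z = 110, attained at (10, 5).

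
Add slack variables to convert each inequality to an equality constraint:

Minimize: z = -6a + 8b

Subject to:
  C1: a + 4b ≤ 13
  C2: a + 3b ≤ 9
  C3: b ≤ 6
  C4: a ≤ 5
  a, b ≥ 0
min z = -6a + 8b

s.t.
  a + 4b + s1 = 13
  a + 3b + s2 = 9
  b + s3 = 6
  a + s4 = 5
  a, b, s1, s2, s3, s4 ≥ 0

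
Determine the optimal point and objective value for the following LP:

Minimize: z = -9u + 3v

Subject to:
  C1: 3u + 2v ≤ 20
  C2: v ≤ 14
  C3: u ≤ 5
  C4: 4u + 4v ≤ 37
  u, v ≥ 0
Each vertex is the intersection of two constraint boundaries that also satisfies all remaining constraints:
  u = 0 and v = 0 → (0, 0)
  u = 5 and v = 0 → (5, 0)
  3u + 2v = 20 and u = 5 → (5, 2.5)
  3u + 2v = 20 and 4u + 4v = 37 → (1.5, 7.75)
  4u + 4v = 37 and u = 0 → (0, 9.25)

Evaluating z = -9u + 3v at each vertex:
  (0, 0): z = 0
  (5, 0): z = -45
  (5, 2.5): z = -37.5
  (1.5, 7.75): z = 9.75
  (0, 9.25): z = 27.75

The minimum is at (5, 0) with z = -45.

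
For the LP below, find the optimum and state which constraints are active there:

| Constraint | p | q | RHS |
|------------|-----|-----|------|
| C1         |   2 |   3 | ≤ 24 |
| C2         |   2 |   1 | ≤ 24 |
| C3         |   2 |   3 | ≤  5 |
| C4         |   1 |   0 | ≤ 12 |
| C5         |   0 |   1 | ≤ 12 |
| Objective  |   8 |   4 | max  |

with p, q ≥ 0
Optimal: p = 2.5, q = 0
Slack at optimum:
  C1: slack = 19
  C2: slack = 19
  C3: slack = 0 (binding)
  C4: slack = 9.5
  C5: slack = 12
  p ≥ 0: p = 2.5
  q ≥ 0: q = 0 (binding)
Binding constraints: C3, q ≥ 0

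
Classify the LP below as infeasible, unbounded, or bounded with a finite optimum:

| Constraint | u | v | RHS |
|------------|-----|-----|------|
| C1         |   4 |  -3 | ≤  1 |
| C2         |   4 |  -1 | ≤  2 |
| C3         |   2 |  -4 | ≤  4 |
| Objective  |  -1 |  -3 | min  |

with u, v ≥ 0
Feasible point: (0, 0) satisfies every constraint, so the LP is feasible.
Direction d = (0, 1): for each constraint row a, a·d ≤ 0 —
  (4)(0) + (-3)(1) = -3 ≤ 0
  (4)(0) + (-1)(1) = -1 ≤ 0
  (2)(0) + (-4)(1) = -4 ≤ 0
and d ≥ 0, so (0, 0) + t·d stays feasible for every t ≥ 0. Along this ray z = -u - 3v changes by -3 per unit t, so z → −∞.

Unbounded: there is a feasible ray along which z → −∞.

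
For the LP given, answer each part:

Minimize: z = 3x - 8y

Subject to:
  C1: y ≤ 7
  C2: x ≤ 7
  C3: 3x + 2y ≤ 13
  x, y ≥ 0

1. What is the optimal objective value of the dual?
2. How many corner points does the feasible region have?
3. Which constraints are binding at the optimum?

1. -52 (by strong duality, equal to the primal optimum)
2. 3
3. C3, x ≥ 0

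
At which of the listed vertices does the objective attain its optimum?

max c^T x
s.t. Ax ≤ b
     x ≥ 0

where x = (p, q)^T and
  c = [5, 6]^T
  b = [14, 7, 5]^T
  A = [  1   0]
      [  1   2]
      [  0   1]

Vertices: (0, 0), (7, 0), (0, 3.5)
(7, 0) with z = 35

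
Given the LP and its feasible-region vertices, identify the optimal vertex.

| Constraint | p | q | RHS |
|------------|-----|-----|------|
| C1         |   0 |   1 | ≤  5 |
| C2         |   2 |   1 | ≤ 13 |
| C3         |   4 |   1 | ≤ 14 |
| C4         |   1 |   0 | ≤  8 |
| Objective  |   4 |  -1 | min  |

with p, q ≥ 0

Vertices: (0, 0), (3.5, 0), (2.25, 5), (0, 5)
Evaluating z = 4p - q at each vertex:
  (0, 0): z = 0
  (3.5, 0): z = 14
  (2.25, 5): z = 4
  (0, 5): z = -5

The smallest value is z = -5, attained at (0, 5).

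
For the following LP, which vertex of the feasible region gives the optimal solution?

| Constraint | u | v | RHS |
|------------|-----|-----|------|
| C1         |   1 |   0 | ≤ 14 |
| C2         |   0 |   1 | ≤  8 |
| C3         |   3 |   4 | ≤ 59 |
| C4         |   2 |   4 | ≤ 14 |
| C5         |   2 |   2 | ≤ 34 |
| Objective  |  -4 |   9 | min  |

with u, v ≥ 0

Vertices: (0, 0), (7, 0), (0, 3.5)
Evaluating z = -4u + 9v at each vertex:
  (0, 0): z = 0
  (7, 0): z = -28
  (0, 3.5): z = 31.5

The smallest value is z = -28, attained at (7, 0).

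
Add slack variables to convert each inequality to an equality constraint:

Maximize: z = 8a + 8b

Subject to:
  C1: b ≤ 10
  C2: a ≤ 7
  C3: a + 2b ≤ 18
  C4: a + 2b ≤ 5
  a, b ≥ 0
max z = 8a + 8b

s.t.
  b + s1 = 10
  a + s2 = 7
  a + 2b + s3 = 18
  a + 2b + s4 = 5
  a, b, s1, s2, s3, s4 ≥ 0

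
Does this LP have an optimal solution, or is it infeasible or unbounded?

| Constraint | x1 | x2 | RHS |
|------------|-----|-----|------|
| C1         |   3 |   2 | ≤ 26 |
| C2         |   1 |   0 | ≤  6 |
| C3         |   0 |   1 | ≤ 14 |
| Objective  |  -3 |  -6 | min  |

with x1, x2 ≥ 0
The point (0, 13) satisfies every constraint, so the LP is feasible; the constraints give x1 ≤ 6 and x2 ≤ 14, which with x1, x2 ≥ 0 keep the feasible region inside a bounded box. A feasible, bounded LP attains a finite optimum at a vertex.

Evaluating z = -3x1 - 6x2 at each vertex:
  (0, 0): z = 0
  (6, 0): z = -18
  (6, 4): z = -42
  (0, 13): z = -78

The LP has an optimal solution: (0, 13) with z = -78.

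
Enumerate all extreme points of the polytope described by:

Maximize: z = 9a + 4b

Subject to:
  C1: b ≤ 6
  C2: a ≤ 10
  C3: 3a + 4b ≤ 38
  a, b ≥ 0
Each vertex is the intersection of two constraint boundaries that also satisfies all remaining constraints:
  a = 0 and b = 0 → (0, 0)
  a = 10 and b = 0 → (10, 0)
  a = 10 and 3a + 4b = 38 → (10, 2)
  b = 6 and 3a + 4b = 38 → (4.667, 6)
  b = 6 and a = 0 → (0, 6)

Vertices: (0, 0), (10, 0), (10, 2), (4.667, 6), (0, 6)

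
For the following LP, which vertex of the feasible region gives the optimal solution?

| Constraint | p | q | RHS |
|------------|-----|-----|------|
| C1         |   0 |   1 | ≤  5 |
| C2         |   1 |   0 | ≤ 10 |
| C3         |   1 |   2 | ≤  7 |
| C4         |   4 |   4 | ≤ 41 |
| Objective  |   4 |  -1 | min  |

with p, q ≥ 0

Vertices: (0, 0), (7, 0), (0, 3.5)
(0, 3.5) with z = -3.5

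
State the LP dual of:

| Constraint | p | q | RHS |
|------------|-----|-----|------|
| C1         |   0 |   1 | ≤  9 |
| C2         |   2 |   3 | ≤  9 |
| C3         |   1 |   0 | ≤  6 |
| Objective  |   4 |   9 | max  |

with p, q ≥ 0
Minimize: z = 9y1 + 9y2 + 6y3

Subject to:
  C1: -2y2 - y3 ≤ -4
  C2: -y1 - 3y2 ≤ -9
  y1, y2, y3 ≥ 0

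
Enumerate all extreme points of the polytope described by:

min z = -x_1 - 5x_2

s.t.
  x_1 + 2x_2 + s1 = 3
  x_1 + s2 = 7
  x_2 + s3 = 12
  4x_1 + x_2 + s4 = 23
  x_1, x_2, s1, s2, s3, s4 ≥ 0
Each vertex is the intersection of two constraint boundaries that also satisfies all remaining constraints:
  x_1 = 0 and x_2 = 0 → (0, 0)
  x_1 + 2x_2 = 3 and x_2 = 0 → (3, 0)
  x_1 + 2x_2 = 3 and x_1 = 0 → (0, 1.5)

Vertices: (0, 0), (3, 0), (0, 1.5)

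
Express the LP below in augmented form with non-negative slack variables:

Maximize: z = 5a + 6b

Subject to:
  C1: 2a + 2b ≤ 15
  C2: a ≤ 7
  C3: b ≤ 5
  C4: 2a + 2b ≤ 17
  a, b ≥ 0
max z = 5a + 6b

s.t.
  2a + 2b + s1 = 15
  a + s2 = 7
  b + s3 = 5
  2a + 2b + s4 = 17
  a, b, s1, s2, s3, s4 ≥ 0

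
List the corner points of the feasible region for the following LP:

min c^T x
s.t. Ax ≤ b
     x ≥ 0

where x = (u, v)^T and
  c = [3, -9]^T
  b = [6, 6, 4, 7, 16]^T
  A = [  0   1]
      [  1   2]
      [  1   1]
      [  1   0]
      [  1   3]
Each vertex is the intersection of two constraint boundaries that also satisfies all remaining constraints:
  u = 0 and v = 0 → (0, 0)
  u + v = 4 and v = 0 → (4, 0)
  u + 2v = 6 and u + v = 4 → (2, 2)
  u + 2v = 6 and u = 0 → (0, 3)

Vertices: (0, 0), (4, 0), (2, 2), (0, 3)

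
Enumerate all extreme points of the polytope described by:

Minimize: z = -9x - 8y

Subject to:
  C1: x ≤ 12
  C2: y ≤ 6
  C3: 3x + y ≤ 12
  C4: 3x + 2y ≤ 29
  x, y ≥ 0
Each vertex is the intersection of two constraint boundaries that also satisfies all remaining constraints:
  x = 0 and y = 0 → (0, 0)
  3x + y = 12 and y = 0 → (4, 0)
  y = 6 and 3x + y = 12 → (2, 6)
  y = 6 and x = 0 → (0, 6)

Vertices: (0, 0), (4, 0), (2, 6), (0, 6)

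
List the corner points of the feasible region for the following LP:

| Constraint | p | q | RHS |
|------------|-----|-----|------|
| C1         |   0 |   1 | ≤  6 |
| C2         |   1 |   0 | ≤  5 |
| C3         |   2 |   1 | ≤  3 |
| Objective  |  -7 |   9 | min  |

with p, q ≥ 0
Each vertex is the intersection of two constraint boundaries that also satisfies all remaining constraints:
  p = 0 and q = 0 → (0, 0)
  2p + q = 3 and q = 0 → (1.5, 0)
  2p + q = 3 and p = 0 → (0, 3)

Vertices: (0, 0), (1.5, 0), (0, 3)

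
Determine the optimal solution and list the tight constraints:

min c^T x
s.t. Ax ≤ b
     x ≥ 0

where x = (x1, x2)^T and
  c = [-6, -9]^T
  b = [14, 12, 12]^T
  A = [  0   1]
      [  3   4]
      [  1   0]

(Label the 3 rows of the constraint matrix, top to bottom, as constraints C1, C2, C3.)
Optimal: x1 = 0, x2 = 3
Binding: C2, x1 ≥ 0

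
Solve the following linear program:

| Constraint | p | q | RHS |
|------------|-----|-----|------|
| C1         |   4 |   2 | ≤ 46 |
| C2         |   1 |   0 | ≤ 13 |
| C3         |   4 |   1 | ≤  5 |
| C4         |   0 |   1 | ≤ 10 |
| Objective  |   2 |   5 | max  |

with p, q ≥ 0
Each vertex is the intersection of two constraint boundaries that also satisfies all remaining constraints:
  p = 0 and q = 0 → (0, 0)
  4p + q = 5 and q = 0 → (1.25, 0)
  4p + q = 5 and p = 0 → (0, 5)

Evaluating z = 2p + 5q at each vertex:
  (0, 0): z = 0
  (1.25, 0): z = 2.5
  (0, 5): z = 25

The maximum is at (0, 5) with z = 25.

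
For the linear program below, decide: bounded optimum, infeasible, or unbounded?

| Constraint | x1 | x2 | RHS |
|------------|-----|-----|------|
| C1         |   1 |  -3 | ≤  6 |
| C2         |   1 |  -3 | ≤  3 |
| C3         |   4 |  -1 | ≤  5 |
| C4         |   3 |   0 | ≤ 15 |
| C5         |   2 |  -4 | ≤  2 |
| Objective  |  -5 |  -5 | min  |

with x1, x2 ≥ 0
Feasible point: (0, 0) satisfies every constraint, so the LP is feasible.
Direction d = (0, 1): for each constraint row a, a·d ≤ 0 —
  (1)(0) + (-3)(1) = -3 ≤ 0
  (1)(0) + (-3)(1) = -3 ≤ 0
  (4)(0) + (-1)(1) = -1 ≤ 0
  (3)(0) + (0)(1) = 0 ≤ 0
  (2)(0) + (-4)(1) = -4 ≤ 0
and d ≥ 0, so (0, 0) + t·d stays feasible for every t ≥ 0. Along this ray z = -5x1 - 5x2 changes by -5 per unit t, so z → −∞.

Unbounded — the objective can decrease without bound over the feasible region.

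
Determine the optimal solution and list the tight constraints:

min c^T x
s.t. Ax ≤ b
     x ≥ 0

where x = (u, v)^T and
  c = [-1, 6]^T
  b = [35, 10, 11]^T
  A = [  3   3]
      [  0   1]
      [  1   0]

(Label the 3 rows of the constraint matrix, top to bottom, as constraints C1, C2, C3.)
Optimal: u = 11, v = 0
Slack at optimum:
  C1: slack = 2
  C2: slack = 10
  C3: slack = 0 (binding)
  u ≥ 0: u = 11
  v ≥ 0: v = 0 (binding)
Binding constraints: C3, v ≥ 0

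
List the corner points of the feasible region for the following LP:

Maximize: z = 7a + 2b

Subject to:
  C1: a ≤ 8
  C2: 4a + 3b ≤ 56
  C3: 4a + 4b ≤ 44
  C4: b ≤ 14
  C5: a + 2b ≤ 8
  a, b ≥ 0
Each vertex is the intersection of two constraint boundaries that also satisfies all remaining constraints:
  a = 0 and b = 0 → (0, 0)
  a = 8 and a + 2b = 8 → (8, 0)
  a + 2b = 8 and a = 0 → (0, 4)

Vertices: (0, 0), (8, 0), (0, 4)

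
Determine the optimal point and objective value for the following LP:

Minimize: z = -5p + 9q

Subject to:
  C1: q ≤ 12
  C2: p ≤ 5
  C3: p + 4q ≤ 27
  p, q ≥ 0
Each vertex is the intersection of two constraint boundaries that also satisfies all remaining constraints:
  p = 0 and q = 0 → (0, 0)
  p = 5 and q = 0 → (5, 0)
  p = 5 and p + 4q = 27 → (5, 5.5)
  p + 4q = 27 and p = 0 → (0, 6.75)

Evaluating z = -5p + 9q at each vertex:
  (0, 0): z = 0
  (5, 0): z = -25
  (5, 5.5): z = 24.5
  (0, 6.75): z = 60.75

The minimum is at (5, 0) with z = -25.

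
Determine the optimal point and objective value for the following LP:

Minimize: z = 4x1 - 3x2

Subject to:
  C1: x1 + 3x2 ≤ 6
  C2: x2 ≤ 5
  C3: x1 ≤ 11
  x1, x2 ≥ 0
Each vertex is the intersection of two constraint boundaries that also satisfies all remaining constraints:
  x1 = 0 and x2 = 0 → (0, 0)
  x1 + 3x2 = 6 and x2 = 0 → (6, 0)
  x1 + 3x2 = 6 and x1 = 0 → (0, 2)

Evaluating z = 4x1 - 3x2 at each vertex:
  (0, 0): z = 0
  (6, 0): z = 24
  (0, 2): z = -6

The minimum is at (0, 2) with z = -6.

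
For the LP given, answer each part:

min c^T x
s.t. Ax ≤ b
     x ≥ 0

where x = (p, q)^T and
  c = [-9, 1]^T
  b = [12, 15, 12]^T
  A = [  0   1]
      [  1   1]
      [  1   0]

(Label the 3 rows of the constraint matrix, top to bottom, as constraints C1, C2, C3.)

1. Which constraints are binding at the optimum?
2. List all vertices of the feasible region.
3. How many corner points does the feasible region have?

1. C3, q ≥ 0
2. (0, 0), (12, 0), (12, 3), (3, 12), (0, 12)
3. 5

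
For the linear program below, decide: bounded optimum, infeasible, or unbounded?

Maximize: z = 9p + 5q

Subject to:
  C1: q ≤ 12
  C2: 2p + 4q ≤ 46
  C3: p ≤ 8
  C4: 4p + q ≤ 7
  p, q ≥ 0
The point (0, 7) satisfies every constraint, so the LP is feasible; the constraints give p ≤ 8 and q ≤ 12, which with p, q ≥ 0 keep the feasible region inside a bounded box. A feasible, bounded LP attains a finite optimum at a vertex.

Evaluating z = 9p + 5q at each vertex:
  (0, 0): z = 0
  (1.75, 0): z = 15.75
  (0, 7): z = 35

Feasible with finite optimum z* = 35 at (0, 7).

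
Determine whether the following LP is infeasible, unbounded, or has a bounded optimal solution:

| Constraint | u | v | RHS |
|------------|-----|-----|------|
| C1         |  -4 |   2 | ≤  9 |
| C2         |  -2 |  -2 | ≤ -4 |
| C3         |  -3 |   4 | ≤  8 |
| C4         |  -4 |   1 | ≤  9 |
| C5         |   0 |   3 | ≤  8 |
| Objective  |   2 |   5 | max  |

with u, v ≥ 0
Feasible point: (0, 2) satisfies every constraint, so the LP is feasible.
Direction d = (1, 0): for each constraint row a, a·d ≤ 0 —
  (-4)(1) + (2)(0) = -4 ≤ 0
  (-2)(1) + (-2)(0) = -2 ≤ 0
  (-3)(1) + (4)(0) = -3 ≤ 0
  (-4)(1) + (1)(0) = -4 ≤ 0
  (0)(1) + (3)(0) = 0 ≤ 0
and d ≥ 0, so (0, 2) + t·d stays feasible for every t ≥ 0. Along this ray z = 2u + 5v changes by 2 per unit t, so z → +∞.

Unbounded — the objective can increase without bound over the feasible region.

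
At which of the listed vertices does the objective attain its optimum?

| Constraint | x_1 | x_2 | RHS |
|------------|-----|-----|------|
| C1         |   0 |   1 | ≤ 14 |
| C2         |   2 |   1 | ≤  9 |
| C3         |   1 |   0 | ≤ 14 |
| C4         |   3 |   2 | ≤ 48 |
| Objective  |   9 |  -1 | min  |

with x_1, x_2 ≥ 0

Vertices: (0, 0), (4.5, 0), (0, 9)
(0, 9) with z = -9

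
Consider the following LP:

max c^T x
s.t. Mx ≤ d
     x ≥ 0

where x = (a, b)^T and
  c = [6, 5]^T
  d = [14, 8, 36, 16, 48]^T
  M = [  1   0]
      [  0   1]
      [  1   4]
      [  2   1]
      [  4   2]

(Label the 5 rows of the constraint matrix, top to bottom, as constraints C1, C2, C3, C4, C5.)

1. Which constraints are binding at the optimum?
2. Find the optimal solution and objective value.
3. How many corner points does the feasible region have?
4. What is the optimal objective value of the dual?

1. C2, C3, C4
2. a = 4, b = 8, z = 64
3. 4
4. 64 (by strong duality, equal to the primal optimum)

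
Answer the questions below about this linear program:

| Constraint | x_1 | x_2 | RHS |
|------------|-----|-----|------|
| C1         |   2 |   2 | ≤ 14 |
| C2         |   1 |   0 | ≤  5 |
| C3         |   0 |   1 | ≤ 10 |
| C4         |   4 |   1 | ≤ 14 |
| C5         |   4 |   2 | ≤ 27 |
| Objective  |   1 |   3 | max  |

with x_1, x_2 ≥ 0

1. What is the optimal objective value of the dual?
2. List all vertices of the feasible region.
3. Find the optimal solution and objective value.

1. 21 (by strong duality, equal to the primal optimum)
2. (0, 0), (3.5, 0), (2.333, 4.667), (0, 7)
3. x_1 = 0, x_2 = 7, z = 21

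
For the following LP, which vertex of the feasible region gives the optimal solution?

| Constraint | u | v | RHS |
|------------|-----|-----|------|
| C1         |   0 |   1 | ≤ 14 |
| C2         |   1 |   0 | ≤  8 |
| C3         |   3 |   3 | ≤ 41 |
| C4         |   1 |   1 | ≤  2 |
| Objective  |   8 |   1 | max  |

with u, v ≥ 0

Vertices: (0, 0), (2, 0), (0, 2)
Evaluating z = 8u + v at each vertex:
  (0, 0): z = 0
  (2, 0): z = 16
  (0, 2): z = 2

The largest value is z = 16, attained at (2, 0).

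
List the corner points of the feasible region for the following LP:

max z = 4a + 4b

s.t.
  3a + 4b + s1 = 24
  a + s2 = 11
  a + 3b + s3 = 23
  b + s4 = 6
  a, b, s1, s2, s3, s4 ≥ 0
Each vertex is the intersection of two constraint boundaries that also satisfies all remaining constraints:
  a = 0 and b = 0 → (0, 0)
  3a + 4b = 24 and b = 0 → (8, 0)
  3a + 4b = 24 and b = 6 → (0, 6)

Vertices: (0, 0), (8, 0), (0, 6)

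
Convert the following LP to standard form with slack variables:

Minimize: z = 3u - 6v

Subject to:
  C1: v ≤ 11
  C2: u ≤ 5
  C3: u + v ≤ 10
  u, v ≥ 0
min z = 3u - 6v

s.t.
  v + s1 = 11
  u + s2 = 5
  u + v + s3 = 10
  u, v, s1, s2, s3 ≥ 0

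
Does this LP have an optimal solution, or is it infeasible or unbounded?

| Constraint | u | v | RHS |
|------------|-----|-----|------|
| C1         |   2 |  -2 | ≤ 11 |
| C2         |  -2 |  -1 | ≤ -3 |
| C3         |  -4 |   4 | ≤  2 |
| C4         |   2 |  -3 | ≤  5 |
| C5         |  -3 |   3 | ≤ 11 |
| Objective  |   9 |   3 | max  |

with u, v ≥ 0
Feasible point: (1, 1) satisfies every constraint, so the LP is feasible.
Direction d = (1, 1): for each constraint row a, a·d ≤ 0 —
  (2)(1) + (-2)(1) = 0 ≤ 0
  (-2)(1) + (-1)(1) = -3 ≤ 0
  (-4)(1) + (4)(1) = 0 ≤ 0
  (2)(1) + (-3)(1) = -1 ≤ 0
  (-3)(1) + (3)(1) = 0 ≤ 0
and d ≥ 0, so (1, 1) + t·d stays feasible for every t ≥ 0. Along this ray z = 9u + 3v changes by 12 per unit t, so z → +∞.

The LP is unbounded; z can be made arbitrarily large.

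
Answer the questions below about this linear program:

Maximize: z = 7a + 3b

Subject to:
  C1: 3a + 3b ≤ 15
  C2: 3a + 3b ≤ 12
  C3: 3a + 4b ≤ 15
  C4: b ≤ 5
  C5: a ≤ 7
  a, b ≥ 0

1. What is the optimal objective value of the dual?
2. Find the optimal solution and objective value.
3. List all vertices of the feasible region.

1. 28 (by strong duality, equal to the primal optimum)
2. a = 4, b = 0, z = 28
3. (0, 0), (4, 0), (1, 3), (0, 3.75)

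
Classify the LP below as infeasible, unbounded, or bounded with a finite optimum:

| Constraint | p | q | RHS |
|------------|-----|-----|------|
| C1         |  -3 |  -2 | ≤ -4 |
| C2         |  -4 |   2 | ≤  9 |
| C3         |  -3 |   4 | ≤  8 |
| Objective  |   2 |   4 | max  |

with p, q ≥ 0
Feasible point: (0, 2) satisfies every constraint, so the LP is feasible.
Direction d = (1, 0): for each constraint row a, a·d ≤ 0 —
  (-3)(1) + (-2)(0) = -3 ≤ 0
  (-4)(1) + (2)(0) = -4 ≤ 0
  (-3)(1) + (4)(0) = -3 ≤ 0
and d ≥ 0, so (0, 2) + t·d stays feasible for every t ≥ 0. Along this ray z = 2p + 4q changes by 2 per unit t, so z → +∞.

Unbounded: there is a feasible ray along which z → +∞.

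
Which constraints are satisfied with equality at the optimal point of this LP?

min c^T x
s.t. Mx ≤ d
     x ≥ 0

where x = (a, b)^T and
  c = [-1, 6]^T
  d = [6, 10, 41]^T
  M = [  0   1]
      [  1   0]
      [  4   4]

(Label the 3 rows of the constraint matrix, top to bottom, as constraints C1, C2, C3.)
Optimal: a = 10, b = 0
Slack at optimum:
  C1: slack = 6
  C2: slack = 0 (binding)
  C3: slack = 1
  a ≥ 0: a = 10
  b ≥ 0: b = 0 (binding)
Binding constraints: C2, b ≥ 0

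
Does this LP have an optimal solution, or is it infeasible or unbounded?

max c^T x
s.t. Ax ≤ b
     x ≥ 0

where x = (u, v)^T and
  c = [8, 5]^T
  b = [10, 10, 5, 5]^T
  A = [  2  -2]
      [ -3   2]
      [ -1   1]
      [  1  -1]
Feasible point: (0, 0) satisfies every constraint, so the LP is feasible.
Direction d = (1, 1): for each constraint row a, a·d ≤ 0 —
  (2)(1) + (-2)(1) = 0 ≤ 0
  (-3)(1) + (2)(1) = -1 ≤ 0
  (-1)(1) + (1)(1) = 0 ≤ 0
  (1)(1) + (-1)(1) = 0 ≤ 0
and d ≥ 0, so (0, 0) + t·d stays feasible for every t ≥ 0. Along this ray z = 8u + 5v changes by 13 per unit t, so z → +∞.

Unbounded: there is a feasible ray along which z → +∞.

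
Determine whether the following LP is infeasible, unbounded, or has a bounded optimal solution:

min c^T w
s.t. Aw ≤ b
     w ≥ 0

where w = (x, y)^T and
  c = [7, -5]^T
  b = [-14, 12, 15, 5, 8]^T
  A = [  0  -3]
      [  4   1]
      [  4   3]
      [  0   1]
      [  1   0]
The point (0, 5) satisfies every constraint, so the LP is feasible; the constraints give x ≤ 8 and y ≤ 5, which with x, y ≥ 0 keep the feasible region inside a bounded box. A feasible, bounded LP attains a finite optimum at a vertex.

Evaluating z = 7x - 5y at each vertex:
  (0, 4.667): z = -23.33
  (0.25, 4.667): z = -21.58
  (0, 5): z = -25

Bounded optimum: z* = -25 at (0, 5).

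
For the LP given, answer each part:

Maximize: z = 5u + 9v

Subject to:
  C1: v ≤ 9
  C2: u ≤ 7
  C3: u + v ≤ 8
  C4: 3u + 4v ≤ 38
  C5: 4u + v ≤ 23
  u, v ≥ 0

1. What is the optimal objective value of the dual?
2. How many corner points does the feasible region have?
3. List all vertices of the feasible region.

1. 72 (by strong duality, equal to the primal optimum)
2. 4
3. (0, 0), (5.75, 0), (5, 3), (0, 8)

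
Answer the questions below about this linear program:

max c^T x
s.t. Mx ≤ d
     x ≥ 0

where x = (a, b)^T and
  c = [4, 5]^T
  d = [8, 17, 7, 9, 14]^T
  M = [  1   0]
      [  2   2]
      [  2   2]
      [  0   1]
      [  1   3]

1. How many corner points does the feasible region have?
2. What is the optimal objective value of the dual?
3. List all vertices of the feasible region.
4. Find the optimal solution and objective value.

1. 3
2. 17.5 (by strong duality, equal to the primal optimum)
3. (0, 0), (3.5, 0), (0, 3.5)
4. a = 0, b = 3.5, z = 17.5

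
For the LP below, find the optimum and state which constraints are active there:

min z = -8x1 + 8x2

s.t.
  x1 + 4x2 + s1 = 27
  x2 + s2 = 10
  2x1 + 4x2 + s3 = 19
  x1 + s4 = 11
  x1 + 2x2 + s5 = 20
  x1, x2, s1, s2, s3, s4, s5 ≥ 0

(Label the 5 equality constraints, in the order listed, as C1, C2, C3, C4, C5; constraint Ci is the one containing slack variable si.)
Optimal: x1 = 9.5, x2 = 0
Binding: C3, x2 ≥ 0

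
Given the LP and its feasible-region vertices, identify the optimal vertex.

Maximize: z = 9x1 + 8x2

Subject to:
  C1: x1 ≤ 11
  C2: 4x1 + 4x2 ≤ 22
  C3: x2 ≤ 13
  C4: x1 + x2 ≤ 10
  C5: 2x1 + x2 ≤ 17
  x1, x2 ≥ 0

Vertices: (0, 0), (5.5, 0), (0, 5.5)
Evaluating z = 9x1 + 8x2 at each vertex:
  (0, 0): z = 0
  (5.5, 0): z = 49.5
  (0, 5.5): z = 44

The largest value is z = 49.5, attained at (5.5, 0).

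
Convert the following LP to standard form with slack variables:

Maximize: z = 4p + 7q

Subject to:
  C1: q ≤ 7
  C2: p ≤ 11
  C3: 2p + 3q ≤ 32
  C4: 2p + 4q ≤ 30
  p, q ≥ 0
max z = 4p + 7q

s.t.
  q + s1 = 7
  p + s2 = 11
  2p + 3q + s3 = 32
  2p + 4q + s4 = 30
  p, q, s1, s2, s3, s4 ≥ 0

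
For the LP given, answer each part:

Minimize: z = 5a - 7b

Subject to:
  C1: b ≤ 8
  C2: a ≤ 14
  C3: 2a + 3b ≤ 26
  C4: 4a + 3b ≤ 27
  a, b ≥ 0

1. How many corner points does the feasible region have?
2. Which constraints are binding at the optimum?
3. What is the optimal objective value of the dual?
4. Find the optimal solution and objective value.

1. 4
2. C1, a ≥ 0
3. -56 (by strong duality, equal to the primal optimum)
4. a = 0, b = 8, z = -56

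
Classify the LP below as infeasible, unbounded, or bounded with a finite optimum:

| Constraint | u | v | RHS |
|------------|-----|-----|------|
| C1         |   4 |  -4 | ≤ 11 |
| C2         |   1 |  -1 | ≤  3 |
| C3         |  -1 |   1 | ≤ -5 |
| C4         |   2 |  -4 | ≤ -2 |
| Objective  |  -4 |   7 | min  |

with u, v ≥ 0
C2 requires u - v ≤ 3, while C3 (-u + v ≤ -5) is equivalent to u - v ≥ 5. Together they would need 5 ≤ u - v ≤ 3, which is impossible since 5 > 3. No point satisfies all constraints.

The feasible region is empty; the LP is infeasible.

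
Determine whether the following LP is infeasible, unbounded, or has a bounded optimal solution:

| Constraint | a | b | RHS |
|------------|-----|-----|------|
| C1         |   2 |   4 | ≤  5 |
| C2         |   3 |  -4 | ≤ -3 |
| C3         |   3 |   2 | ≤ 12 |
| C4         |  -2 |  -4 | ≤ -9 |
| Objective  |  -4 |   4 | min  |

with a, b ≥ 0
C1 requires 2a + 4b ≤ 5, while C4 (-2a - 4b ≤ -9) is equivalent to 2a + 4b ≥ 9. Together they would need 9 ≤ 2a + 4b ≤ 5, which is impossible since 9 > 5. No point satisfies all constraints.

Infeasible: no point satisfies all constraints simultaneously.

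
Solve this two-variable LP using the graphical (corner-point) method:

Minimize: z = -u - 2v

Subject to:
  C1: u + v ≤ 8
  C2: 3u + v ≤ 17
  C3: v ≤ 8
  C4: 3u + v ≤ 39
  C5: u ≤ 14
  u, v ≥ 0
Each vertex is the intersection of two constraint boundaries that also satisfies all remaining constraints:
  u = 0 and v = 0 → (0, 0)
  3u + v = 17 and v = 0 → (5.667, 0)
  u + v = 8 and 3u + v = 17 → (4.5, 3.5)
  u + v = 8 and v = 8 → (0, 8)

Evaluating z = -u - 2v at each vertex:
  (0, 0): z = 0
  (5.667, 0): z = -5.667
  (4.5, 3.5): z = -11.5
  (0, 8): z = -16

The minimum is at (0, 8) with z = -16.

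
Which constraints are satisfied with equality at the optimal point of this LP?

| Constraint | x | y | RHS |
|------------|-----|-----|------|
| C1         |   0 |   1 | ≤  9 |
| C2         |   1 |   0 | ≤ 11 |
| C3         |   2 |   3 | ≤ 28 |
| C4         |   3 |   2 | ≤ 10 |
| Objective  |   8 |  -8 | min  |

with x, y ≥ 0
Optimal: x = 0, y = 5
Binding: C4, x ≥ 0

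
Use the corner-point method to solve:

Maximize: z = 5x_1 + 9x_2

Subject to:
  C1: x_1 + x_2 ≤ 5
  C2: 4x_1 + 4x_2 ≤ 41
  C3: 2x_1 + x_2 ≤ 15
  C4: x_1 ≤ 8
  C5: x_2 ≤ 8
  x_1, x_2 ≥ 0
x_1 = 0, x_2 = 5, z = 45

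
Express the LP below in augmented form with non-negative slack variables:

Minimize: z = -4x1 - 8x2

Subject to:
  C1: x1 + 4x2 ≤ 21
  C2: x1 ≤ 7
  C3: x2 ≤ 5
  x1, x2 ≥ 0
min z = -4x1 - 8x2

s.t.
  x1 + 4x2 + s1 = 21
  x1 + s2 = 7
  x2 + s3 = 5
  x1, x2, s1, s2, s3 ≥ 0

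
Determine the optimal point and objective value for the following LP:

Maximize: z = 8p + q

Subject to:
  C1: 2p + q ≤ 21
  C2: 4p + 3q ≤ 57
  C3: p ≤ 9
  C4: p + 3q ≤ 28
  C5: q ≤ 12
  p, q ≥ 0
p = 9, q = 3, z = 75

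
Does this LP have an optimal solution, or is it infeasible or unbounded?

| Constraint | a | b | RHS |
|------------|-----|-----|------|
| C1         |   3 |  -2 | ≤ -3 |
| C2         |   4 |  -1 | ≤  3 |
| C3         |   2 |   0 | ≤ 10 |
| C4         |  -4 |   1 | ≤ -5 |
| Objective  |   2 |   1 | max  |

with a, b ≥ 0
C2 requires 4a - b ≤ 3, while C4 (-4a + b ≤ -5) is equivalent to 4a - b ≥ 5. Together they would need 5 ≤ 4a - b ≤ 3, which is impossible since 5 > 3. No point satisfies all constraints.

The feasible region is empty; the LP is infeasible.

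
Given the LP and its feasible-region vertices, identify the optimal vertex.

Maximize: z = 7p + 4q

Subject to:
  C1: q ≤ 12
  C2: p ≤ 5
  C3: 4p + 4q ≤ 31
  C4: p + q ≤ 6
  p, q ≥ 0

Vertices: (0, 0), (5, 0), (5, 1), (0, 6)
(5, 1) with z = 39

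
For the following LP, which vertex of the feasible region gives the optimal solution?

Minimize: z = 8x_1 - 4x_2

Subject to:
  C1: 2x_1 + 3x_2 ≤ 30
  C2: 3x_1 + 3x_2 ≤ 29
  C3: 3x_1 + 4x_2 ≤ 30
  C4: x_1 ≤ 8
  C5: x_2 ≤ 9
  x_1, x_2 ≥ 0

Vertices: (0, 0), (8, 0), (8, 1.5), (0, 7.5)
(0, 7.5) with z = -30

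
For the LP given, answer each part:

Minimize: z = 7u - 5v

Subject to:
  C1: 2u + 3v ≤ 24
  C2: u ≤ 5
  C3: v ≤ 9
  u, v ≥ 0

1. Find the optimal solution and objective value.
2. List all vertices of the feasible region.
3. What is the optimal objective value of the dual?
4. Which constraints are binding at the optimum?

1. u = 0, v = 8, z = -40
2. (0, 0), (5, 0), (5, 4.667), (0, 8)
3. -40 (by strong duality, equal to the primal optimum)
4. C1, u ≥ 0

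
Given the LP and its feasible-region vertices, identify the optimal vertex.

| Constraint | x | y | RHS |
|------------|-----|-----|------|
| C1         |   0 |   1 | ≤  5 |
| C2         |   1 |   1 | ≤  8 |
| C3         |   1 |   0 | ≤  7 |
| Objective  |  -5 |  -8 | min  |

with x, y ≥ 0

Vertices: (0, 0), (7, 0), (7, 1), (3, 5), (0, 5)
Evaluating z = -5x - 8y at each vertex:
  (0, 0): z = 0
  (7, 0): z = -35
  (7, 1): z = -43
  (3, 5): z = -55
  (0, 5): z = -40

The smallest value is z = -55, attained at (3, 5).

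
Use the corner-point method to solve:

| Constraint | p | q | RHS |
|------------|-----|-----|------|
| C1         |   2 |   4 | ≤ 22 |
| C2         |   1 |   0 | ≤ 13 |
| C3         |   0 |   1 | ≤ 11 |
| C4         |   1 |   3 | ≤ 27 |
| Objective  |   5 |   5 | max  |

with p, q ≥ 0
p = 11, q = 0, z = 55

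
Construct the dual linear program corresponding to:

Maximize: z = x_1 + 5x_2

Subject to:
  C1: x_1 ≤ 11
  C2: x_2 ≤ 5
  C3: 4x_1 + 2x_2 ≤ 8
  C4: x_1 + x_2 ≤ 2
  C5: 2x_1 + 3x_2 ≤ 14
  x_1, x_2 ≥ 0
Minimize: z = 11y1 + 5y2 + 8y3 + 2y4 + 14y5

Subject to:
  C1: -y1 - 4y3 - y4 - 2y5 ≤ -1
  C2: -y2 - 2y3 - y4 - 3y5 ≤ -5
  y1, y2, y3, y4, y5 ≥ 0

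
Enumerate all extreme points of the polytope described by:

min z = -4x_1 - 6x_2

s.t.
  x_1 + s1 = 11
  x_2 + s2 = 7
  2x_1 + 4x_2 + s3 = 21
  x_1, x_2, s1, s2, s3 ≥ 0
Each vertex is the intersection of two constraint boundaries that also satisfies all remaining constraints:
  x_1 = 0 and x_2 = 0 → (0, 0)
  2x_1 + 4x_2 = 21 and x_2 = 0 → (10.5, 0)
  2x_1 + 4x_2 = 21 and x_1 = 0 → (0, 5.25)

Vertices: (0, 0), (10.5, 0), (0, 5.25)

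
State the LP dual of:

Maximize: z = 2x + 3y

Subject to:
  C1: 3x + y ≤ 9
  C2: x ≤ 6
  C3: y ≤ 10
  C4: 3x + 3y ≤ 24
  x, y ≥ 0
Minimize: z = 9y1 + 6y2 + 10y3 + 24y4

Subject to:
  C1: -3y1 - y2 - 3y4 ≤ -2
  C2: -y1 - y3 - 3y4 ≤ -3
  y1, y2, y3, y4 ≥ 0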